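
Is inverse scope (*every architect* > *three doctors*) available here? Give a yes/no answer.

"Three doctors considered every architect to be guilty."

Yes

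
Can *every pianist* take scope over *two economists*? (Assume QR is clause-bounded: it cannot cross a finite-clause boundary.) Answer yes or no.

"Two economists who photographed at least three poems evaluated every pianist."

Yes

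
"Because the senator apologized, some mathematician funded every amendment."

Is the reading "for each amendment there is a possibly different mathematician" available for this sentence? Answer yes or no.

That reading corresponds to *every amendment* > *some mathematician*.
The adjunct island is irrelevant here — *every amendment* and *some mathematician* are both in the matrix clause.
With no island boundary between them, the object can take inverse scope over the subject via ordinary QR within the clause.

Yes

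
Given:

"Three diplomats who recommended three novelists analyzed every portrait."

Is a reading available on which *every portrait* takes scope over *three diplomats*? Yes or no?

Yes

*every portrait* sits in the matrix clause, not in the relative clause on *three diplomats*.
Nothing blocks QR of the lower DP to a position above the higher one, so inverse scope is available.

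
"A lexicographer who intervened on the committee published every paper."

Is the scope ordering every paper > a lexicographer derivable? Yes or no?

Although the sentence contains a relative clause (*who intervened on the committee*), *every paper* is outside it, in the matrix VP.
With no island boundary between them, the object can take inverse scope over the subject via ordinary QR within the clause.

Yes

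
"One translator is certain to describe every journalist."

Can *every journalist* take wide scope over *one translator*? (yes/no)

The matrix predicate is a raising verb, whose infinitival complement is not a scope island — *every journalist* can QR into the matrix clause.
Since no island is crossed, the inverse ordering is licensed alongside surface scope.

Yes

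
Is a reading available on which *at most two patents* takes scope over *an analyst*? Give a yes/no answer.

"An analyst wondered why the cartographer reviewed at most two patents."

No

The target quantifier *at most two patents* is part of the embedded question *why the cartographer reviewed at most two patents*.
QR across an interrogative CP boundary is ruled out as a wh-island violation.
*at most two patents* > *an analyst* would require crossing that boundary, which is illicit.
(Only the surface reading survives: one fixed analyst with respect to all the relevant patents.)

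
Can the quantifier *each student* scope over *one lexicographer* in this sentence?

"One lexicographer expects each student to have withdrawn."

Yes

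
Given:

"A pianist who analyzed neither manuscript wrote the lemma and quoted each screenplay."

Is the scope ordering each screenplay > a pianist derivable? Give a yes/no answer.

No

*each screenplay* sits inside one conjunct of the coordinate structure (*quoted each screenplay*).
A quantifier cannot raise out of one conjunct of a coordination across the whole coordinate structure — the CSC applies to QR.
So *each screenplay* cannot raise high enough to outscope *a pianist*; only the surface ordering *a pianist* > *each screenplay* is available.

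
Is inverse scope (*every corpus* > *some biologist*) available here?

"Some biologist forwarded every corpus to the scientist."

*every corpus* and *some biologist* are in the same minimal clause.
QR within a single clause is free, so the lower quantifier may take scope over the higher one.
The sentence is scopally ambiguous between *some biologist* > *every corpus* and *every corpus* > *some biologist*.

Yes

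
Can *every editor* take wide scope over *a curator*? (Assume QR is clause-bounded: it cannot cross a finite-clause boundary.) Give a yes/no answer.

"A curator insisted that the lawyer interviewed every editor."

*every editor* occurs within the finite complement clause *that the lawyer interviewed every editor*.
Finite CP is the ceiling for QR here, by assumption.
*every editor* > *a curator* would require crossing that boundary, which is illicit.

No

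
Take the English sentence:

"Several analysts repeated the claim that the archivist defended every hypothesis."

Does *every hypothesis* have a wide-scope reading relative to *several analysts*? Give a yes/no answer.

The target quantifier *every hypothesis* is part of the complex NP *the claim that the archivist defended every hypothesis*.
Since the clause is the complement of a nominal head, the CNPC blocks scope extraction.
The inverse ordering *every hypothesis* > *several analysts* is therefore underivable.

No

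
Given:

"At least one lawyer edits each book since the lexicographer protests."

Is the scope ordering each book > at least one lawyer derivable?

The adjunct clause does not contain *each book*, which is the matrix object.
QR within a single clause is free, so the lower quantifier may take scope over the higher one.

Yes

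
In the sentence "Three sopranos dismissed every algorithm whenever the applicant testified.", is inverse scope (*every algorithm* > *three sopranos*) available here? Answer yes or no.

Yes

The adjunct clause does not contain *every algorithm*, which is the matrix object.
No island intervenes, so both surface and inverse scope are derivable.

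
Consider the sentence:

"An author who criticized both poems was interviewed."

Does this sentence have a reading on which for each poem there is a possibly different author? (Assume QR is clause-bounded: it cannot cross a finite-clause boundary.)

No

That reading corresponds to *both poems* > *an author*.
*both poems* sits inside the relative clause *who criticized both poems*.
Relative clauses block scope extraction: QR cannot target a position outside the modified NP.
*both poems* is confined to the island and cannot take scope over *an author*.
(Only the surface reading survives: one fixed author with respect to all the relevant poems.)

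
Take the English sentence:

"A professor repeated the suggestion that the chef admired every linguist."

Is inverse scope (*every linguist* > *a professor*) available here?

No

Structurally, *every linguist* is inside the complex NP *the suggestion that the chef admired every linguist*.
The complex NP is opaque for QR — the quantifier is frozen inside the noun's complement.
*every linguist* is confined to the island and cannot take scope over *a professor*.
(Only the surface reading survives: one fixed professor with respect to all the relevant linguists.)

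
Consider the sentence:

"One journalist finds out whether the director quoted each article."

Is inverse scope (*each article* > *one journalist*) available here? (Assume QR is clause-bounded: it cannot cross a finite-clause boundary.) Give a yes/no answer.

*each article* sits inside the embedded question *whether the director quoted each article*.
Embedded wh-clauses are opaque for QR, so the quantifier stays inside the question.
There is no licit LF on which *each article* c-commands *one journalist*.
(Only the surface reading survives: one fixed journalist with respect to all the relevant articles.)

No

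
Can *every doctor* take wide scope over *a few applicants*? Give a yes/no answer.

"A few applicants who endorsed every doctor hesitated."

The target quantifier *every doctor* is part of the relative clause *who endorsed every doctor*.
Relative clauses block scope extraction: QR cannot target a position outside the modified NP.
There is no licit LF on which *every doctor* c-commands *a few applicants*.

No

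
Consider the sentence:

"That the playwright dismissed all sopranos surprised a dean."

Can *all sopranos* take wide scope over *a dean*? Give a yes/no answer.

*all sopranos* sits inside the sentential subject *that the playwright dismissed all sopranos*.
The Sentential Subject Constraint rules out raising the quantifier out of the that-clause subject.
*all sopranos* is confined to the island and cannot take scope over *a dean*.

No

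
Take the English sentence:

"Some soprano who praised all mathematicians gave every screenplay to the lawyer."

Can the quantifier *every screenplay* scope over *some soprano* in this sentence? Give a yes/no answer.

Although the sentence contains a relative clause (*who praised all mathematicians*), *every screenplay* is outside it, in the matrix VP.
Clause-internal QR can adjoin the lower DP above the subject, yielding the inverse reading.

Yes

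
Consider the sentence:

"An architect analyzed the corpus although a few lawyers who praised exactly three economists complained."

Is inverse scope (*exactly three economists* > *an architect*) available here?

*exactly three economists* sits inside the relative clause *who praised exactly three economists*, which is itself inside the adjunct *although a few lawyers who praised exactly three economists complained*.
Even if one barrier were somehow void, the other would still block QR.
So the wide-scope reading for *exactly three economists* is blocked.
(Only the surface reading survives: one fixed architect with respect to all the relevant economists.)

No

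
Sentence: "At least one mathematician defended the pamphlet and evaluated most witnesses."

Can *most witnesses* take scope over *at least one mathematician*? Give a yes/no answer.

The target quantifier *most witnesses* is part of one conjunct of the coordinate structure (*evaluated most witnesses*).
The Coordinate Structure Constraint blocks movement (including QR) out of a single conjunct.
So *most witnesses* cannot raise high enough to outscope *at least one mathematician*; only the surface ordering *at least one mathematician* > *most witnesses* is available.
(Only the surface reading survives: one fixed mathematician with respect to all the relevant witnesses.)

No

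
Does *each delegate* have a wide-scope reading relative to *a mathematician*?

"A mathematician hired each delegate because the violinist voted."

Yes

The adjunct island is irrelevant here — *each delegate* and *a mathematician* are both in the matrix clause.
QR within a single clause is free, so the lower quantifier may take scope over the higher one.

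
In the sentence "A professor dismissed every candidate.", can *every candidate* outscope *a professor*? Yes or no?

Yes

*every candidate* is the matrix object and *a professor* the matrix subject; the two are clausemates.
No island intervenes, so both surface and inverse scope are derivable.
The sentence is scopally ambiguous between *a professor* > *every candidate* and *every candidate* > *a professor*.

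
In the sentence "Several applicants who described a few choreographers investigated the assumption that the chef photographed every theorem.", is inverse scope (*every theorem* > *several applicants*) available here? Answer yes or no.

*every theorem* occurs within the complex NP *the assumption that the chef photographed every theorem*.
The complex NP is opaque for QR — the quantifier is frozen inside the noun's complement.
*every theorem* > *several applicants* would require crossing that boundary, which is illicit.

No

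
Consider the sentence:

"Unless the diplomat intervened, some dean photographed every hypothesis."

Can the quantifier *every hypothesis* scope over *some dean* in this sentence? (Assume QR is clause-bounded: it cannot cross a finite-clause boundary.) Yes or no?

The adjunct clause does not contain *every hypothesis*, which is the matrix object.
Since no island is crossed, the inverse ordering is licensed alongside surface scope.

Yes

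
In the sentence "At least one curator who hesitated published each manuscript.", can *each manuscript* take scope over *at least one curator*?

Yes

The RC *who hesitated* is an island, but *each manuscript* is not inside it — it is the matrix object, a clausemate of *at least one curator*.
No island intervenes, so both surface and inverse scope are derivable.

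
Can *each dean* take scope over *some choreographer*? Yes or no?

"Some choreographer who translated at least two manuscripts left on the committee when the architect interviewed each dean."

*each dean* occurs within the adjunct clause *when the architect interviewed each dean*.
The adjunct-island constraint bars QR out of an adverbial clause.
So the wide-scope reading for *each dean* is blocked.

No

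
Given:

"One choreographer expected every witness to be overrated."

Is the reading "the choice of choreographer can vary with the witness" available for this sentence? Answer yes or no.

That reading corresponds to *every witness* > *one choreographer*.
The ECM infinitive is scope-transparent — *every witness* is free to raise above *one choreographer*.
Ordinary QR to a clause-peripheral position gives the wide-scope LF for the lower DP.
Both orderings are possible: *one choreographer* > *every witness* and *every witness* > *one choreographer*.

Yes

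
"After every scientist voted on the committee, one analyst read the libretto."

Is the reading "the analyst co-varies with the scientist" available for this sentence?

The described interpretation is the *every scientist* > *one analyst* scoping.
*every scientist* sits inside the adjunct clause *after every scientist voted on the committee*.
Adverbial clauses are not L-marked, so they are barriers for QR — the quantifier cannot escape the adjunct.
*every scientist* is confined to the island and cannot take scope over *one analyst*.

No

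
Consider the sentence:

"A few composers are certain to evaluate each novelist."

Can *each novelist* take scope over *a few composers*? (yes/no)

Yes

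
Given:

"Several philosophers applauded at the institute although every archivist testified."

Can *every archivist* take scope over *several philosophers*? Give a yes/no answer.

No

*every archivist* occurs within the adjunct clause *although every archivist testified*.
Adjuncts are opaque for quantifier raising; a quantifier in an adjunct stays inside it.
So *every archivist* cannot raise to a position above *several philosophers*.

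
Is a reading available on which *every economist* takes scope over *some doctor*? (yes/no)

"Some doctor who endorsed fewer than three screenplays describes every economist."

Although the sentence contains a relative clause (*who endorsed fewer than three screenplays*), *every economist* is outside it, in the matrix VP.
With no island boundary between them, the object can take inverse scope over the subject via ordinary QR within the clause.
Both orderings are possible: *some doctor* > *every economist* and *every economist* > *some doctor*.

Yes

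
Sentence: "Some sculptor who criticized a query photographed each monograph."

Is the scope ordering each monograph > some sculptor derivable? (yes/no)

Yes

The relative clause *who criticized a query* modifies *some sculptor*, but *each monograph* is not inside that relative clause — it is an argument of the matrix verb.
Since no island is crossed, the inverse ordering is licensed alongside surface scope.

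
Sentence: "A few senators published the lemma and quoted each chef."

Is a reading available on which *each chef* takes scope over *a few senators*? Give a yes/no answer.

*each chef* occurs within one conjunct of the coordinate structure (*quoted each chef*).
QR out of a conjunct would have to apply non-ATB, which the CSC forbids.
Hence only narrow scope for *each chef* (under *a few senators*) survives.

No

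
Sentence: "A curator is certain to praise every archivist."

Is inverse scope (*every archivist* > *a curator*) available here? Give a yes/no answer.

Yes

Raising constructions are monoclausal for scope purposes; *every archivist* is not separated from *a curator* by any island.
Ordinary QR to a clause-peripheral position gives the wide-scope LF for the lower DP.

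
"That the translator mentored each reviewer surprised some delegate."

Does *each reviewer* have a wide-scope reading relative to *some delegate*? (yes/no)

No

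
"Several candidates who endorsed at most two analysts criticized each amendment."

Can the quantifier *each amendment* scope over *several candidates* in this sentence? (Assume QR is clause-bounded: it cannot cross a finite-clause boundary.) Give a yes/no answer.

Yes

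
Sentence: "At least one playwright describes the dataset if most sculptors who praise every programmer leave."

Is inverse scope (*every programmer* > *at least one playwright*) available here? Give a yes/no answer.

No

*every programmer* sits inside the relative clause *who praise every programmer*, which is itself inside the adjunct *if most sculptors who praise every programmer leave*.
Even if one barrier were somehow void, the other would still block QR.
*every programmer* > *at least one playwright* would require crossing that boundary, which is illicit.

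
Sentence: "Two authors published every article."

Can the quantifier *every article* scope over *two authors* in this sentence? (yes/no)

*every article* is the matrix object and *two authors* the matrix subject; the two are clausemates.
Nothing blocks QR of the lower DP to a position above the higher one, so inverse scope is available.
Both orderings are possible: *two authors* > *every article* and *every article* > *two authors*.

Yes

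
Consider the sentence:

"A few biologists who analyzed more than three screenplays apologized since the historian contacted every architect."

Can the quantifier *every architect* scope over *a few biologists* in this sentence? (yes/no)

*every architect* occurs within the adjunct clause *since the historian contacted every architect*.
Scope out of an adjunct clause is unavailable: QR respects the adjunct-island constraint.
The inverse ordering *every architect* > *a few biologists* is therefore underivable.

No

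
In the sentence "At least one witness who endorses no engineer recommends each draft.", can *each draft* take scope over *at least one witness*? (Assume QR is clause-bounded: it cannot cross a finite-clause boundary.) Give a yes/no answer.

*each draft* sits in the matrix clause, not in the relative clause on *at least one witness*.
QR within a single clause is free, so the lower quantifier may take scope over the higher one.

Yes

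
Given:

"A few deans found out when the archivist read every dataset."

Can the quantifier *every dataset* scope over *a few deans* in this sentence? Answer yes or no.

*every dataset* is embedded in the embedded question *when the archivist read every dataset*.
QR across an interrogative CP boundary is ruled out as a wh-island violation.
*every dataset* is confined to the island and cannot take scope over *a few deans*.

No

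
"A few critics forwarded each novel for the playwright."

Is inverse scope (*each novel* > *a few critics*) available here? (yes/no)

Yes

Both DPs are arguments of the same predicate; there is no clause or island boundary between them.
No island intervenes, so both surface and inverse scope are derivable.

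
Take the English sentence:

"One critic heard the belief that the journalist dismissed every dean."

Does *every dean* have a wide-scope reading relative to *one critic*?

No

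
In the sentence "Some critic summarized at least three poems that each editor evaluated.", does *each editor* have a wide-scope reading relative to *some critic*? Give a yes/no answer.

No

*each editor* sits inside the relative clause *that each editor evaluated* modifying *at least three poems*.
The relative clause forms an island for QR, so the quantifier is confined to the head noun's restrictor.
*each editor* is confined to the island and cannot take scope over *some critic*.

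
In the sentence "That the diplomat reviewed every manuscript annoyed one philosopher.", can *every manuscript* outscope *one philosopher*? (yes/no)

No

The target quantifier *every manuscript* is part of the sentential subject *that the diplomat reviewed every manuscript*.
Clausal subjects are scope islands; QR from inside the subject into the matrix is barred.
The ordering *every manuscript* > *one philosopher* is therefore underivable.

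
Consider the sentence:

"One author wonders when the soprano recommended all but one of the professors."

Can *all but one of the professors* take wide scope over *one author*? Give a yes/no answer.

No

The DP *all but one of the professors* is contained in the embedded question *when the soprano recommended all but one of the professors*.
The wh-island constraint blocks QR out of an embedded interrogative.
*all but one of the professors* > *one author* would require crossing that boundary, which is illicit.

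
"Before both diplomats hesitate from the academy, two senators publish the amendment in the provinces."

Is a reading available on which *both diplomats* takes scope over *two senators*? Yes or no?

No

The target quantifier *both diplomats* is part of the adjunct clause *before both diplomats hesitate from the academy*.
Since the clause is an adjunct (not a complement), the Adjunct Condition blocks QR across its edge.
There is no licit LF on which *both diplomats* c-commands *two senators*.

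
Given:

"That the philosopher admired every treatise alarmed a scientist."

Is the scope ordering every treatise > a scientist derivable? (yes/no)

Structurally, *every treatise* is inside the sentential subject *that the philosopher admired every treatise*.
Sentential subjects are islands: a quantifier inside the subject clause cannot raise over the matrix predicate.
So the wide-scope reading for *every treatise* is blocked.

No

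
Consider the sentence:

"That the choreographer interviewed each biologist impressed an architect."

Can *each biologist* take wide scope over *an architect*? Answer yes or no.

No

*each biologist* occurs within the sentential subject *that the choreographer interviewed each biologist*.
Subjects — clausal subjects included — are islands for extraction, and QR is no exception.
So *each biologist* cannot raise to a position above *an architect*.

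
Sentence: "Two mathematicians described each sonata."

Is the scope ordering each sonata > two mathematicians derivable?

Yes

*each sonata* is the matrix object and *two mathematicians* the matrix subject; the two are clausemates.
Nothing blocks QR of the lower DP to a position above the higher one, so inverse scope is available.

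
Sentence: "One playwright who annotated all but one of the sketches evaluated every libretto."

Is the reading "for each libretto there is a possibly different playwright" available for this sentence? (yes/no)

That reading corresponds to *every libretto* > *one playwright*.
*every libretto* sits in the matrix clause, not in the relative clause on *one playwright*.
Ordinary QR to a clause-peripheral position gives the wide-scope LF for the lower DP.

Yes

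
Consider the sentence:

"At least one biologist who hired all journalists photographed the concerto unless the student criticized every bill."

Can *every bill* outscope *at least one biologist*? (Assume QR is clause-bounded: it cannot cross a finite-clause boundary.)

No

*every bill* is embedded in the adjunct clause *unless the student criticized every bill*.
The adjunct-island constraint bars QR out of an adverbial clause.
There is no licit LF on which *every bill* c-commands *at least one biologist*.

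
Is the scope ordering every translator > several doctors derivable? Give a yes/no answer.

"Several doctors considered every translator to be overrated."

The ECM infinitive is scope-transparent — *every translator* is free to raise above *several doctors*.
Ordinary QR to a clause-peripheral position gives the wide-scope LF for the lower DP.

Yes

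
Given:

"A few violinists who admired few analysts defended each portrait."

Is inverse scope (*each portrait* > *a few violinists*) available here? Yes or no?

Yes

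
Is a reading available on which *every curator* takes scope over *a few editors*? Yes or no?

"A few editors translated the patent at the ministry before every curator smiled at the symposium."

No

*every curator* sits inside the adjunct clause *before every curator smiled at the symposium*.
Scope out of an adjunct clause is unavailable: QR respects the adjunct-island constraint.
The inverse ordering *every curator* > *a few editors* is therefore underivable.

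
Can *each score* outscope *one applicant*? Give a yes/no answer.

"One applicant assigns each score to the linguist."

*each score* is the matrix object and *one applicant* the matrix subject; the two are clausemates.
Clause-internal QR can adjoin the lower DP above the subject, yielding the inverse reading.

Yes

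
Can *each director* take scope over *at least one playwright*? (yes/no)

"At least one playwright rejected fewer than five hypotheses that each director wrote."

Structurally, *each director* is inside the relative clause *that each director wrote* modifying *fewer than five hypotheses*.
QR out of a relative clause is ruled out by the relative-clause island constraint.
*each director* is confined to the island and cannot take scope over *at least one playwright*.

No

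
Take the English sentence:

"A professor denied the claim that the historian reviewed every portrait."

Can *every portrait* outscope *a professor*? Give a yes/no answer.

*every portrait* occurs within the complex NP *the claim that the historian reviewed every portrait*.
A that-clause complement to a noun is an island; QR cannot cross the NP boundary.
The inverse ordering *every portrait* > *a professor* is therefore underivable.
(Only the surface reading survives: one fixed professor with respect to all the relevant portraits.)

No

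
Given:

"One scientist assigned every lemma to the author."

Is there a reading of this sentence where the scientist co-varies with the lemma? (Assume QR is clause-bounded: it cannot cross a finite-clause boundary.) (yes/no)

Yes

That reading corresponds to *every lemma* > *one scientist*.
*one scientist* and *every lemma* are co-arguments of the matrix verb, with nothing but a clause-internal boundary between them.
Ordinary QR to a clause-peripheral position gives the wide-scope LF for the lower DP.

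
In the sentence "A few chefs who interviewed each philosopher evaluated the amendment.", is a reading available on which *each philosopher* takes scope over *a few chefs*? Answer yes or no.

Structurally, *each philosopher* is inside the relative clause *who interviewed each philosopher*.
Quantifiers inside a relative clause are trapped there; the RC boundary blocks QR.
*each philosopher* > *a few chefs* would require crossing that boundary, which is illicit.

No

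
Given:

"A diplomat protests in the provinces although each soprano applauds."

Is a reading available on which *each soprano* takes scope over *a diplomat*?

No

The DP *each soprano* is contained in the adjunct clause *although each soprano applauds*.
The adjunct-island constraint bars QR out of an adverbial clause.
*each soprano* > *a diplomat* would require crossing that boundary, which is illicit.
(Only the surface reading survives: one fixed diplomat with respect to all the relevant sopranos.)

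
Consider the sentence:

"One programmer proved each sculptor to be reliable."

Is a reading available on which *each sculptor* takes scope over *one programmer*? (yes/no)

Yes

*each sculptor* is an ECM subject; ECM complements are not islands, and the embedded quantifier may take matrix scope.
With no island boundary between them, the object can take inverse scope over the subject via ordinary QR within the clause.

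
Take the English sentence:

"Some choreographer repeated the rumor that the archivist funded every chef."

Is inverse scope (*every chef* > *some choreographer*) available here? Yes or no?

Structurally, *every chef* is inside the complex NP *the rumor that the archivist funded every chef*.
Noun-complement clauses are scope islands (the Complex NP Constraint): a quantifier inside one cannot scope into the matrix.
*every chef* > *some choreographer* would require crossing that boundary, which is illicit.
(Only the surface reading survives: one fixed choreographer with respect to all the relevant chefs.)

No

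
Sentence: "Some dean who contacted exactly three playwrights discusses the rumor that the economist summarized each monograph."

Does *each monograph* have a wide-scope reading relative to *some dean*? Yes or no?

No

Structurally, *each monograph* is inside the complex NP *the rumor that the economist summarized each monograph*.
The Complex NP Constraint bars QR out of the complement clause of a noun.
*each monograph* is confined to the island and cannot take scope over *some dean*.
(Only the surface reading survives: one fixed dean with respect to all the relevant monographs.)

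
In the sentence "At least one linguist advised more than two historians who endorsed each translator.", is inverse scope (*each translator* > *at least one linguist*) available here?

*each translator* is embedded in the relative clause *who endorsed each translator* modifying *more than two historians*.
The relative clause forms an island for QR, so the quantifier is confined to the head noun's restrictor.
The inverse ordering *each translator* > *at least one linguist* is therefore underivable.

No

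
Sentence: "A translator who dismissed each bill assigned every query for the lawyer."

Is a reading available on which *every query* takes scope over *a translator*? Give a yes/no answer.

Yes

Although the sentence contains a relative clause (*who dismissed each bill*), *every query* is outside it, in the matrix VP.
With no island boundary between them, the object can take inverse scope over the subject via ordinary QR within the clause.
The sentence is scopally ambiguous between *a translator* > *every query* and *every query* > *a translator*.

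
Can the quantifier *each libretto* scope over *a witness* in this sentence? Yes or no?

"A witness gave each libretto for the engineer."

Yes

*each libretto* and *a witness* are in the same minimal clause.
QR within a single clause is free, so the lower quantifier may take scope over the higher one.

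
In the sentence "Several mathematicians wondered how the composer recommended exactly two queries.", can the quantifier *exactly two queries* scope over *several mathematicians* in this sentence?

*exactly two queries* sits inside the embedded question *how the composer recommended exactly two queries*.
QR across an interrogative CP boundary is ruled out as a wh-island violation.
There is no licit LF on which *exactly two queries* c-commands *several mathematicians*.

No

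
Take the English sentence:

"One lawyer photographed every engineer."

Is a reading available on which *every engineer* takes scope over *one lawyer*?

Yes

*every engineer* is the matrix object and *one lawyer* the matrix subject; the two are clausemates.
Since no island is crossed, the inverse ordering is licensed alongside surface scope.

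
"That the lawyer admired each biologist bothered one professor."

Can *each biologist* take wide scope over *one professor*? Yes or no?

No

The DP *each biologist* is contained in the sentential subject *that the lawyer admired each biologist*.
Clausal subjects are scope islands; QR from inside the subject into the matrix is barred.
There is no licit LF on which *each biologist* c-commands *one professor*.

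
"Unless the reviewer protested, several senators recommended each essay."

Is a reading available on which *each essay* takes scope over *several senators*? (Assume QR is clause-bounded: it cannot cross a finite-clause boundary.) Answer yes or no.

Neither queried DP is inside the adjunct, so the adjunct-island constraint does not apply.
No island intervenes, so both surface and inverse scope are derivable.
Both orderings are possible: *several senators* > *each essay* and *each essay* > *several senators*.

Yes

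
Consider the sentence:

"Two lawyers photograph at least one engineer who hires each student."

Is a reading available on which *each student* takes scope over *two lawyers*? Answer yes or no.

No

The target quantifier *each student* is part of the relative clause *who hires each student* modifying *at least one engineer*.
QR out of a relative clause is ruled out by the relative-clause island constraint.
So *each student* cannot raise high enough to outscope *two lawyers*; only the surface ordering *two lawyers* > *each student* is available.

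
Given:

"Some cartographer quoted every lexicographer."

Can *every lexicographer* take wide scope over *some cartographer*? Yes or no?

Yes

Both DPs are arguments of the same predicate; there is no clause or island boundary between them.
Clause-internal QR can adjoin the lower DP above the subject, yielding the inverse reading.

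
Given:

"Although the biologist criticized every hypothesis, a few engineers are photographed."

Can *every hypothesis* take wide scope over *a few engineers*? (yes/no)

*every hypothesis* is embedded in the adjunct clause *although the biologist criticized every hypothesis*.
Adjunct clauses are scope islands: a quantifier inside an adjunct cannot raise into the matrix clause.
*every hypothesis* > *a few engineers* would require crossing that boundary, which is illicit.

No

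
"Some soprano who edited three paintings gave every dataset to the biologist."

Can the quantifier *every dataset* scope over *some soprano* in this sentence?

*every dataset* sits in the matrix clause, not in the relative clause on *some soprano*.
QR within a single clause is free, so the lower quantifier may take scope over the higher one.

Yes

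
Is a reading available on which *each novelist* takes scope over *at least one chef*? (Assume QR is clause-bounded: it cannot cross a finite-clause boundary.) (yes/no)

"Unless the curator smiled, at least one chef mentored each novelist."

Neither queried DP is inside the adjunct, so the adjunct-island constraint does not apply.
No island intervenes, so both surface and inverse scope are derivable.

Yes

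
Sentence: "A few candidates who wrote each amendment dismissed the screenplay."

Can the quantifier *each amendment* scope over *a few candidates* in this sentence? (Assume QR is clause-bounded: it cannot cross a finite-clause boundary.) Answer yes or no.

No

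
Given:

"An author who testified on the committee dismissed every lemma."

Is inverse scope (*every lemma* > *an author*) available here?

The RC *who testified on the committee* is an island, but *every lemma* is not inside it — it is the matrix object, a clausemate of *an author*.
QR within a single clause is free, so the lower quantifier may take scope over the higher one.
So *every lemma* > *an author* is among the available readings.

Yes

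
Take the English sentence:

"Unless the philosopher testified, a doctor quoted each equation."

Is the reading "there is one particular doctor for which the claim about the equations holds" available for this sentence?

The described interpretation is the *a doctor* > *each equation* scoping.
Surface scope (*a doctor* > *each equation*) is always derivable; islands only block QR, not in-situ interpretation.

Yes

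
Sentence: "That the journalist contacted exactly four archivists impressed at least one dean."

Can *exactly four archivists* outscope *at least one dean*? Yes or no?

*exactly four archivists* occurs within the sentential subject *that the journalist contacted exactly four archivists*.
Sentential subjects are islands: a quantifier inside the subject clause cannot raise over the matrix predicate.
There is no licit LF on which *exactly four archivists* c-commands *at least one dean*.

No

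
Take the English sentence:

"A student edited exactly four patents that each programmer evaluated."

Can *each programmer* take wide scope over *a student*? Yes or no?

The target quantifier *each programmer* is part of the relative clause *that each programmer evaluated* modifying *exactly four patents*.
Quantifiers inside a relative clause are trapped there; the RC boundary blocks QR.
So *each programmer* cannot raise to a position above *a student*.
(Only the surface reading survives: one fixed student with respect to all the relevant programmers.)

No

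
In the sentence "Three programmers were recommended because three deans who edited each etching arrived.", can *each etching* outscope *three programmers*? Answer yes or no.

The target quantifier *each etching* is part of the relative clause *who edited each etching*, which is itself inside the adjunct *because three deans who edited each etching arrived*.
Both the relative clause and the enclosing adjunct are scope islands; QR cannot cross either.
There is no licit LF on which *each etching* c-commands *three programmers*.

No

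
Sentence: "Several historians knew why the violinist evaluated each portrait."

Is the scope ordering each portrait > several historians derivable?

Structurally, *each portrait* is inside the embedded question *why the violinist evaluated each portrait*.
QR across an interrogative CP boundary is ruled out as a wh-island violation.
There is no licit LF on which *each portrait* c-commands *several historians*.

No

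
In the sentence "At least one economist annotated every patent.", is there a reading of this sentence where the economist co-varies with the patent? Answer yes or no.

Yes

The described interpretation is the *every patent* > *at least one economist* scoping.
*every patent* is the matrix object and *at least one economist* the matrix subject; the two are clausemates.
No island intervenes, so both surface and inverse scope are derivable.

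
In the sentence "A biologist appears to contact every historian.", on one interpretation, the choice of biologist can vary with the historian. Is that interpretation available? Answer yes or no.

The described interpretation is the *every historian* > *a biologist* scoping.
Raising constructions are monoclausal for scope purposes; *every historian* is not separated from *a biologist* by any island.
QR within a single clause is free, so the lower quantifier may take scope over the higher one.

Yes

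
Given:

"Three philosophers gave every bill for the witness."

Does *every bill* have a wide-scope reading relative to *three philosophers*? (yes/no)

*every bill* is the matrix object and *three philosophers* the matrix subject; the two are clausemates.
With no island boundary between them, the object can take inverse scope over the subject via ordinary QR within the clause.

Yes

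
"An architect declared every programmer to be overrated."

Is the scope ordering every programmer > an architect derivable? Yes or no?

Yes

*every programmer* is an ECM subject; ECM complements are not islands, and the embedded quantifier may take matrix scope.
QR within a single clause is free, so the lower quantifier may take scope over the higher one.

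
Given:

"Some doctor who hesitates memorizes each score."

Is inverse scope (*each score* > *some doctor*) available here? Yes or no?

*each score* is a matrix argument; only *some doctor* is modified by the relative clause *who hesitates*, so the RC island is irrelevant to the target quantifier.
Nothing blocks QR of the lower DP to a position above the higher one, so inverse scope is available.

Yes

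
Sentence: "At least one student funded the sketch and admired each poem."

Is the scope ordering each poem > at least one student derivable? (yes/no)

*each poem* sits inside one conjunct of the coordinate structure (*admired each poem*).
QR out of a conjunct would have to apply non-ATB, which the CSC forbids.
Hence only narrow scope for *each poem* (under *at least one student*) survives.

No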